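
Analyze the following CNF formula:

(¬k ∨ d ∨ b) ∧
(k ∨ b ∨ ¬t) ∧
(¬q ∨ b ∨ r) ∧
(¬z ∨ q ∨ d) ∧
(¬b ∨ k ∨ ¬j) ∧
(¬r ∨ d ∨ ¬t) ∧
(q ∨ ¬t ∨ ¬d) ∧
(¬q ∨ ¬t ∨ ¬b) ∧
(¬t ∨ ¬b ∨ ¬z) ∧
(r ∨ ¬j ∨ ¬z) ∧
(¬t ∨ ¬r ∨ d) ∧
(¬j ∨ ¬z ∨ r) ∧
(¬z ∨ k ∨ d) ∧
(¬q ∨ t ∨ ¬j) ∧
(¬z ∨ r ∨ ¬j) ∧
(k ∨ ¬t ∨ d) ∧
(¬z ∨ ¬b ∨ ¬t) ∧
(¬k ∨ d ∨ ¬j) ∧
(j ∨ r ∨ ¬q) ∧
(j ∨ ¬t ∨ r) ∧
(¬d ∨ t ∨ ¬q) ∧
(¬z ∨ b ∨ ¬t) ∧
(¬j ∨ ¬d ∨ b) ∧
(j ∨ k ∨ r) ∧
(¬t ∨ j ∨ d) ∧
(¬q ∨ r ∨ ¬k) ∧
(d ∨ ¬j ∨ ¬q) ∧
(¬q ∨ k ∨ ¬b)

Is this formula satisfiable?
Yes

Yes, the formula is satisfiable.

One satisfying assignment is: k=True, r=False, t=False, j=False, b=True, d=False, z=False, q=False

Verification: With this assignment, all 28 clauses evaluate to true.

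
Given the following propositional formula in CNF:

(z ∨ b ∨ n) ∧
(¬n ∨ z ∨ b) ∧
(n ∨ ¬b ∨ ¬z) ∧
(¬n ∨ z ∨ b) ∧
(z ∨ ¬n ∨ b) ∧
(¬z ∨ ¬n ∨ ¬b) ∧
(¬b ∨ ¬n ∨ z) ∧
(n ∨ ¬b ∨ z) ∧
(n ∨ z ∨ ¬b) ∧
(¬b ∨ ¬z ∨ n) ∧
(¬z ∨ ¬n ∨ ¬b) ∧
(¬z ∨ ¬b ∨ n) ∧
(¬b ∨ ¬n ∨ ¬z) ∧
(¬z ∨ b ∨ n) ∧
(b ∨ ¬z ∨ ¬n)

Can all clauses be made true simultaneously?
No

No, the formula is not satisfiable.

No assignment of truth values to the variables can make all 15 clauses true simultaneously.

The formula is UNSAT (unsatisfiable).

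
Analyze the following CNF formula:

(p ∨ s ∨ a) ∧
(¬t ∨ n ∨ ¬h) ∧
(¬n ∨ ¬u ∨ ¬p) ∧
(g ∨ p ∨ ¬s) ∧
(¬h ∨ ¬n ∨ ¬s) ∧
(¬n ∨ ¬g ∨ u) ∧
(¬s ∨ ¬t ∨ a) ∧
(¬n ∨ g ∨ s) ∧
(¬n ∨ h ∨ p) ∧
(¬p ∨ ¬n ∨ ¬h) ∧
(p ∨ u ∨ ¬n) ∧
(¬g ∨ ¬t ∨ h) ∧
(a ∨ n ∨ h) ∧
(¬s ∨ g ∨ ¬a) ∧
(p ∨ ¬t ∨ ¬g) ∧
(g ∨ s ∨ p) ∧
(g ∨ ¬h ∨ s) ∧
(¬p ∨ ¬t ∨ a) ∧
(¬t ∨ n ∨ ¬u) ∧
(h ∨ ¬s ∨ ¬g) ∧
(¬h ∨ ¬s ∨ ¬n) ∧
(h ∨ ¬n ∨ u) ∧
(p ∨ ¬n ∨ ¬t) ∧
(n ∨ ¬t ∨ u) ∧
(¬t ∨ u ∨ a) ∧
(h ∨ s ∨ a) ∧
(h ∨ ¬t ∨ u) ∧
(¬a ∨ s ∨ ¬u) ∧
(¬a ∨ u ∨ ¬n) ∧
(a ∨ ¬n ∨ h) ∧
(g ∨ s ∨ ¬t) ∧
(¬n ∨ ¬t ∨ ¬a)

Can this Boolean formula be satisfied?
Yes

Yes, the formula is satisfiable.

One satisfying assignment is: t=False, s=False, a=True, h=False, n=False, p=True, g=False, u=False

Verification: With this assignment, all 32 clauses evaluate to true.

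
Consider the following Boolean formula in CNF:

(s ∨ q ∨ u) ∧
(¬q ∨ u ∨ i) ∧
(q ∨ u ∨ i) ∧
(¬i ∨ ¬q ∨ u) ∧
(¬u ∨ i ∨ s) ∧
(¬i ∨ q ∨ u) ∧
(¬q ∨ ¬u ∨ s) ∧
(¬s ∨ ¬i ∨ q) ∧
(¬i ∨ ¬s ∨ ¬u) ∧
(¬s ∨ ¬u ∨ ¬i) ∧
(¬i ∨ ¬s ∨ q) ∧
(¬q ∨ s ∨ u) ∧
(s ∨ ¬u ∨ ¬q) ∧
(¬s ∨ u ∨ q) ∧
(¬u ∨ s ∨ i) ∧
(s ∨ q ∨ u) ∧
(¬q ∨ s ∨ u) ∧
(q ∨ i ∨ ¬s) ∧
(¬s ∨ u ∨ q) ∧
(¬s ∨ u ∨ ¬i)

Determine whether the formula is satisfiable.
Yes

Yes, the formula is satisfiable.

One satisfying assignment is: s=True, u=True, i=False, q=True

Verification: With this assignment, all 20 clauses evaluate to true.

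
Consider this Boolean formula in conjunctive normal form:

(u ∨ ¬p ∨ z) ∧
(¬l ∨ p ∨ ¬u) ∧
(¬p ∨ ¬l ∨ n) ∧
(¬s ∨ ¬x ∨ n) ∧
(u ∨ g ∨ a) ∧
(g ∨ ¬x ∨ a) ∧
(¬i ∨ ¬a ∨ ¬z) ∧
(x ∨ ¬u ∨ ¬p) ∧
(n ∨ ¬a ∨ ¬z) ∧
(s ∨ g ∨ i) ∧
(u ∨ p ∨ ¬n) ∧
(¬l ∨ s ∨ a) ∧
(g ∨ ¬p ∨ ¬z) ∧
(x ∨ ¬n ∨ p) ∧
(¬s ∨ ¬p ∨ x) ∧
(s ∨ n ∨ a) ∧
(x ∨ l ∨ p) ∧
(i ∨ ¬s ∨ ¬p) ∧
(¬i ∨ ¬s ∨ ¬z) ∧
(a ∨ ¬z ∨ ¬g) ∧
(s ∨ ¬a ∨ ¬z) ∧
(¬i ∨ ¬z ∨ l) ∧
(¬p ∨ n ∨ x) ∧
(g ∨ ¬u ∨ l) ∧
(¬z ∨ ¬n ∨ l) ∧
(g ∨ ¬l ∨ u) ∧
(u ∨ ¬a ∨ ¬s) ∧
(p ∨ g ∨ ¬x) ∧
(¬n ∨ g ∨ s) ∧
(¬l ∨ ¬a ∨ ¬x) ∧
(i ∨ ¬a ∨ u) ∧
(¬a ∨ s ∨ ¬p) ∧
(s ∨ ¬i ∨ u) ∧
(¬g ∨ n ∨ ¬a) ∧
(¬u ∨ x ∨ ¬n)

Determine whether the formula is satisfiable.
Yes

Yes, the formula is satisfiable.

One satisfying assignment is: p=False, n=True, a=True, s=True, i=False, l=False, x=True, z=False, u=True, g=True

Verification: With this assignment, all 35 clauses evaluate to true.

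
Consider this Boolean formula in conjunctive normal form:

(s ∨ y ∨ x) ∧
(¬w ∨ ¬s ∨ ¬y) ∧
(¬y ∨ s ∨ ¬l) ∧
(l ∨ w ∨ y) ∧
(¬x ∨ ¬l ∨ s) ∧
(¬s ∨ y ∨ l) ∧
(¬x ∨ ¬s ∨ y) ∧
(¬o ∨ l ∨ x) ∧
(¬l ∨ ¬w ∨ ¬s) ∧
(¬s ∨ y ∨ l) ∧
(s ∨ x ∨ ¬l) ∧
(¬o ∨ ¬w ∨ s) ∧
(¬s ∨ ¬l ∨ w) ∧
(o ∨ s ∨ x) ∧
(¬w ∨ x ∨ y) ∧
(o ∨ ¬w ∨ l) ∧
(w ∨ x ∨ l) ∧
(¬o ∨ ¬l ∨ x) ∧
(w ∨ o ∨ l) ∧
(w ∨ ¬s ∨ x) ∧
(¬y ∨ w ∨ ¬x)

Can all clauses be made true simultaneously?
No

No, the formula is not satisfiable.

No assignment of truth values to the variables can make all 21 clauses true simultaneously.

The formula is UNSAT (unsatisfiable).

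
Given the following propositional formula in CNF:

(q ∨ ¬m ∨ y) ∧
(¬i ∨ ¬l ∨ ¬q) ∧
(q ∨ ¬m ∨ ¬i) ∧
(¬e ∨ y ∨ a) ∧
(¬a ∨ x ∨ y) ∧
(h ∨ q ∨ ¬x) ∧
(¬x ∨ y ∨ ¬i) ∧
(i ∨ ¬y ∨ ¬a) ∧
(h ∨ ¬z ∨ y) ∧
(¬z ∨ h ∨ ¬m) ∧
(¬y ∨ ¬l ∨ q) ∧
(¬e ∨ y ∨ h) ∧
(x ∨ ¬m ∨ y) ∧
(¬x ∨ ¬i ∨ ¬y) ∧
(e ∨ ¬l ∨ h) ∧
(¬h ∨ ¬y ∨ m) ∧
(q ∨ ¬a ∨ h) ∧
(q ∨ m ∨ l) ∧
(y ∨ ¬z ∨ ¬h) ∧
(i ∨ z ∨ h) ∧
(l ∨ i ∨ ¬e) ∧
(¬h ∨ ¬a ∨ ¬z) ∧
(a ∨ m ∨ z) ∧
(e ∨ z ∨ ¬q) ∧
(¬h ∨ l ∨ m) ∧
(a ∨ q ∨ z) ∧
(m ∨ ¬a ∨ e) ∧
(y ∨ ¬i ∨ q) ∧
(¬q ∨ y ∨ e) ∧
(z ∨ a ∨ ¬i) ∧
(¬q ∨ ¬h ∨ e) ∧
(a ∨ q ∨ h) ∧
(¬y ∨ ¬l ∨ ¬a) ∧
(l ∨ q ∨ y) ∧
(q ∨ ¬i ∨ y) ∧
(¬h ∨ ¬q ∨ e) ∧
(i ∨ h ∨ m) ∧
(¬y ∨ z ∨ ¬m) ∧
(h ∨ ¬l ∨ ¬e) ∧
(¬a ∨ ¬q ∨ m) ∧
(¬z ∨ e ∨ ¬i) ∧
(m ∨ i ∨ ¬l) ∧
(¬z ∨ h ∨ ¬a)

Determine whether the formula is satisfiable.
Yes

Yes, the formula is satisfiable.

One satisfying assignment is: x=False, z=True, a=False, l=False, q=False, y=True, i=False, m=True, e=False, h=True

Verification: With this assignment, all 43 clauses evaluate to true.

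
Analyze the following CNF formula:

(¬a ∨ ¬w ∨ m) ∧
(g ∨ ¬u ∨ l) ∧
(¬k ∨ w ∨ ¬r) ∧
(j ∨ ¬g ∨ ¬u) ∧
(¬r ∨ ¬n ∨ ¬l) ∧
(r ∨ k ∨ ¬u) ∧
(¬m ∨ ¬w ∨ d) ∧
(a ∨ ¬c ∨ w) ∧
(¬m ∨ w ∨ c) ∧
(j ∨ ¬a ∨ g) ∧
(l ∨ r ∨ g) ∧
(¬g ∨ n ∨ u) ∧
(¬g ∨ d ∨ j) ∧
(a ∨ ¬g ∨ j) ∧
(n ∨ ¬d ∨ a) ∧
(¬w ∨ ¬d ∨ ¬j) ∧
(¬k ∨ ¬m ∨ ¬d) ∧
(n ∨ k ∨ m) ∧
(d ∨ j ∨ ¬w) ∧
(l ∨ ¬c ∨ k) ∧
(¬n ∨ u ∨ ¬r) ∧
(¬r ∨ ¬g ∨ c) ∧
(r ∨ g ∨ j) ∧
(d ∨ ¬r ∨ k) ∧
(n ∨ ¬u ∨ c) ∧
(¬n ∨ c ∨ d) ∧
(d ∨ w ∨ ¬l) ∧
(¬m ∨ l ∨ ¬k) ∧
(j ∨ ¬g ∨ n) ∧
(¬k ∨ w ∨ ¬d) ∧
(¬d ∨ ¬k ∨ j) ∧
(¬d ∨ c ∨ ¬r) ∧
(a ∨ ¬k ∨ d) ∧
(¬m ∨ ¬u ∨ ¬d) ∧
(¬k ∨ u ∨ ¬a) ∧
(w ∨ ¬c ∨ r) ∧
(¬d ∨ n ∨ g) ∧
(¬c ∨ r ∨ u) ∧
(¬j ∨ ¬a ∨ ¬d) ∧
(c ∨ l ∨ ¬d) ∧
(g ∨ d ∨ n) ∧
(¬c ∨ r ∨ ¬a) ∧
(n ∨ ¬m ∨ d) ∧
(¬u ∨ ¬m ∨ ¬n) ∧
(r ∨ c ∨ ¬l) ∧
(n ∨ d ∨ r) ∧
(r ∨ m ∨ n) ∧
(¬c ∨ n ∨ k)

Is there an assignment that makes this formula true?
No

No, the formula is not satisfiable.

No assignment of truth values to the variables can make all 48 clauses true simultaneously.

The formula is UNSAT (unsatisfiable).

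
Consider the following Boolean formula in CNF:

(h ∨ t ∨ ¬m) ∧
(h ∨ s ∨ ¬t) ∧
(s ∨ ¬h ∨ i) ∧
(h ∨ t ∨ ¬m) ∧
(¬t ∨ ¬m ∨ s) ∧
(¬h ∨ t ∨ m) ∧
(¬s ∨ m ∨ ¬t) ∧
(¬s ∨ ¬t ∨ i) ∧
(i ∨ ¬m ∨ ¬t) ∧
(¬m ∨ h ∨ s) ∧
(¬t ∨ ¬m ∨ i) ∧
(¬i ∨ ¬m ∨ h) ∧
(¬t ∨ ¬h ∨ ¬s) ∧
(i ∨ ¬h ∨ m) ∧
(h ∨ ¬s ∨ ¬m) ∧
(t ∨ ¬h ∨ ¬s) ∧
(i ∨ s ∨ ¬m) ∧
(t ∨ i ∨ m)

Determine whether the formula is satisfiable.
Yes

Yes, the formula is satisfiable.

One satisfying assignment is: t=False, m=False, h=False, s=False, i=True

Verification: With this assignment, all 18 clauses evaluate to true.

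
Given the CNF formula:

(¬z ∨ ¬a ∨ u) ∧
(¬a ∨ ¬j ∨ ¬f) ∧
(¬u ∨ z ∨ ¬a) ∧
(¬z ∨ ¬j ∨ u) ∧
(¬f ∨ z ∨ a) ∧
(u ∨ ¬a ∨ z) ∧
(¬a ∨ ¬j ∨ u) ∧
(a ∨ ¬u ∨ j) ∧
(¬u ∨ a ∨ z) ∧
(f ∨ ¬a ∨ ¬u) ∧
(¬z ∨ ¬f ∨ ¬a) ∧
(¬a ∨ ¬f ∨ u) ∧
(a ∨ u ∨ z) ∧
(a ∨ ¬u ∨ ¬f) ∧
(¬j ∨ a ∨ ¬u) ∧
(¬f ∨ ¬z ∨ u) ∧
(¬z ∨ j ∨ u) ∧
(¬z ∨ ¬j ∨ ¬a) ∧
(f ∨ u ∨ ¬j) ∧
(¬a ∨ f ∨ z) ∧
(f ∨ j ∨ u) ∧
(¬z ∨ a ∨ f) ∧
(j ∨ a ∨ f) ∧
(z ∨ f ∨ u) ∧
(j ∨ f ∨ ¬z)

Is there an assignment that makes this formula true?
No

No, the formula is not satisfiable.

No assignment of truth values to the variables can make all 25 clauses true simultaneously.

The formula is UNSAT (unsatisfiable).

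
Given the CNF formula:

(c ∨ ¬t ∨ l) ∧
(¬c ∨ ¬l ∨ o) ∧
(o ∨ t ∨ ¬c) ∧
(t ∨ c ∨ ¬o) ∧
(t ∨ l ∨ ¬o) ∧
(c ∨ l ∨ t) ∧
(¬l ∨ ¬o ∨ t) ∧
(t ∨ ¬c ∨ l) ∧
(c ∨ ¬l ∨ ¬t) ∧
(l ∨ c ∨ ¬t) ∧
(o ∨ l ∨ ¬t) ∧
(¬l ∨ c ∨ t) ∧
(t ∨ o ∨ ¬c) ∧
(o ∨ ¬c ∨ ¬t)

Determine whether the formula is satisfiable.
Yes

Yes, the formula is satisfiable.

One satisfying assignment is: c=True, l=False, o=True, t=True

Verification: With this assignment, all 14 clauses evaluate to true.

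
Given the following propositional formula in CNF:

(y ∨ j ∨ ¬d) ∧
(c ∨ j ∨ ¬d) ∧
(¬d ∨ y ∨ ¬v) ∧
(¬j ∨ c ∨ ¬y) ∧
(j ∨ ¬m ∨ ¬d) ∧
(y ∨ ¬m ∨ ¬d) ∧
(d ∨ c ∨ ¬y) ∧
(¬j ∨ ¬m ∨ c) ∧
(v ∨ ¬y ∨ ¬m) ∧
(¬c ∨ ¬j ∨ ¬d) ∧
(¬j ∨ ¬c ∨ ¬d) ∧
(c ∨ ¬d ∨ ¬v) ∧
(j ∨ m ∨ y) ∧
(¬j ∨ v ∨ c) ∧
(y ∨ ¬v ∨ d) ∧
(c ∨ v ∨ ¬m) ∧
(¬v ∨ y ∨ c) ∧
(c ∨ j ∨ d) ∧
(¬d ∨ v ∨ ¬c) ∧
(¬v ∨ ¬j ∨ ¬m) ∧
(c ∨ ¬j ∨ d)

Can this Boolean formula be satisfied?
Yes

Yes, the formula is satisfiable.

One satisfying assignment is: v=False, j=False, d=False, y=True, c=True, m=False

Verification: With this assignment, all 21 clauses evaluate to true.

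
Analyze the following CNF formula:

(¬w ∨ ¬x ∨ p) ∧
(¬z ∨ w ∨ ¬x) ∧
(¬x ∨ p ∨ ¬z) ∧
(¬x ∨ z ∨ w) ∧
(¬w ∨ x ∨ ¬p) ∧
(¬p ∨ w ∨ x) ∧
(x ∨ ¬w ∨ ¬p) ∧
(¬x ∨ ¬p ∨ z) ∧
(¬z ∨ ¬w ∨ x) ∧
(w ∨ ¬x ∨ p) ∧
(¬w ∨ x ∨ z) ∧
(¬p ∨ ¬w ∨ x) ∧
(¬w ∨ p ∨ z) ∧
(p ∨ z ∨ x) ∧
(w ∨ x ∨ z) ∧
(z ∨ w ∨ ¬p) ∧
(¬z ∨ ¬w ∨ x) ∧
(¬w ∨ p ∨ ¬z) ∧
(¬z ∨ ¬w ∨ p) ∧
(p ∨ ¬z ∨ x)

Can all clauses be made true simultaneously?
Yes

Yes, the formula is satisfiable.

One satisfying assignment is: w=True, z=True, p=True, x=True

Verification: With this assignment, all 20 clauses evaluate to true.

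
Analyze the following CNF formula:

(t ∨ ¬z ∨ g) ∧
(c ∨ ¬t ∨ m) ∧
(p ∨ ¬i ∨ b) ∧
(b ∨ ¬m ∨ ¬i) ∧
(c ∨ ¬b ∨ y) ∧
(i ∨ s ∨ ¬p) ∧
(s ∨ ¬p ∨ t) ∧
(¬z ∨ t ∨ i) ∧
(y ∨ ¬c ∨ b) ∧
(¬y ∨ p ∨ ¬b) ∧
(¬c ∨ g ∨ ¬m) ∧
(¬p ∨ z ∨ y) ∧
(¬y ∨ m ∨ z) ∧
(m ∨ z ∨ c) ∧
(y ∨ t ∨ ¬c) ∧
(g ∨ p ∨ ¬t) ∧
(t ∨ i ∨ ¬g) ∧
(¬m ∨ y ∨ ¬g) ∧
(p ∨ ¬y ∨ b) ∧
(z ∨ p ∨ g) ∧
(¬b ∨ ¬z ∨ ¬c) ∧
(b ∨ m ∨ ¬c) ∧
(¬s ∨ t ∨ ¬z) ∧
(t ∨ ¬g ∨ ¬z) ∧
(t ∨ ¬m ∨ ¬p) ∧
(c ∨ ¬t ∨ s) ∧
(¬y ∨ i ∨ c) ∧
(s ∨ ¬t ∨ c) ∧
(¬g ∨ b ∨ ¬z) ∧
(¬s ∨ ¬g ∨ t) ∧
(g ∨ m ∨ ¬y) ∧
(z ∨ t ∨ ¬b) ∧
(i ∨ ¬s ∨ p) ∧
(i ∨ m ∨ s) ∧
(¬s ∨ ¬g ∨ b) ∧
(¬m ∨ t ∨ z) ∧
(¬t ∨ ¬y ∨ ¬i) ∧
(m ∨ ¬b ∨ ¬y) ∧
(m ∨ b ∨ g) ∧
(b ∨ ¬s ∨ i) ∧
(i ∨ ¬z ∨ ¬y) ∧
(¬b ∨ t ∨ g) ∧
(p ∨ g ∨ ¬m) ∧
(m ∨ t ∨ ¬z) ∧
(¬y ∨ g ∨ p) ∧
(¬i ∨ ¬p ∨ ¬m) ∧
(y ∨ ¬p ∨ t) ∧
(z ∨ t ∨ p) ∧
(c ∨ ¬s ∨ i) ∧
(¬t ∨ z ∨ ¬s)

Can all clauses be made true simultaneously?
Yes

Yes, the formula is satisfiable.

One satisfying assignment is: s=False, b=True, i=True, m=False, g=True, c=True, z=False, y=False, t=True, p=False

Verification: With this assignment, all 50 clauses evaluate to true.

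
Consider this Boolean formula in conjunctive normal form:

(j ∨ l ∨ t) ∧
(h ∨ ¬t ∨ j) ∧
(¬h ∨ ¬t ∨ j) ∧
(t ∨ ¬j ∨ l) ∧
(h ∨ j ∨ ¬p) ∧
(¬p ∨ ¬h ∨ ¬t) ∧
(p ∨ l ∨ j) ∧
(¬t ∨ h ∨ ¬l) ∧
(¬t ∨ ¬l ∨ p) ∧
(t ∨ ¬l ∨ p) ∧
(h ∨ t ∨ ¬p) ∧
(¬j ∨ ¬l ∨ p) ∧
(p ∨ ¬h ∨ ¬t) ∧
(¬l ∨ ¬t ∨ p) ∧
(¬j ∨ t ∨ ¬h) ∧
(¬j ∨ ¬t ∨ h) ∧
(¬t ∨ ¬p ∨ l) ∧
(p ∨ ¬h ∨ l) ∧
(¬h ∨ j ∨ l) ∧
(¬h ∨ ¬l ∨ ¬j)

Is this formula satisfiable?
Yes

Yes, the formula is satisfiable.

One satisfying assignment is: j=False, l=True, h=True, t=False, p=True

Verification: With this assignment, all 20 clauses evaluate to true.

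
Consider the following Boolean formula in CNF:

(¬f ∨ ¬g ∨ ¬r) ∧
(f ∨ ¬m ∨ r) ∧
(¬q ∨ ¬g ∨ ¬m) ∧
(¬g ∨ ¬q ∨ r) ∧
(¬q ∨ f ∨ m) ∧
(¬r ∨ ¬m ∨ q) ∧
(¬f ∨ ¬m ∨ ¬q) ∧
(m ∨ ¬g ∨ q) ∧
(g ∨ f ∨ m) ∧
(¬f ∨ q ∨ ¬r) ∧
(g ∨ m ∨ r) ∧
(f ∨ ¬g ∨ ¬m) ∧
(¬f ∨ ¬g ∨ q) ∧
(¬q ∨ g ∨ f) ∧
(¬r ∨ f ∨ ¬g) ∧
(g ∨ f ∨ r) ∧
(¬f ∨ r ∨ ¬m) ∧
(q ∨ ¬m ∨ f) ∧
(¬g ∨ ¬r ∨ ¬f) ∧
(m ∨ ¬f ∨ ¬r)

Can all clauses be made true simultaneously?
No

No, the formula is not satisfiable.

No assignment of truth values to the variables can make all 20 clauses true simultaneously.

The formula is UNSAT (unsatisfiable).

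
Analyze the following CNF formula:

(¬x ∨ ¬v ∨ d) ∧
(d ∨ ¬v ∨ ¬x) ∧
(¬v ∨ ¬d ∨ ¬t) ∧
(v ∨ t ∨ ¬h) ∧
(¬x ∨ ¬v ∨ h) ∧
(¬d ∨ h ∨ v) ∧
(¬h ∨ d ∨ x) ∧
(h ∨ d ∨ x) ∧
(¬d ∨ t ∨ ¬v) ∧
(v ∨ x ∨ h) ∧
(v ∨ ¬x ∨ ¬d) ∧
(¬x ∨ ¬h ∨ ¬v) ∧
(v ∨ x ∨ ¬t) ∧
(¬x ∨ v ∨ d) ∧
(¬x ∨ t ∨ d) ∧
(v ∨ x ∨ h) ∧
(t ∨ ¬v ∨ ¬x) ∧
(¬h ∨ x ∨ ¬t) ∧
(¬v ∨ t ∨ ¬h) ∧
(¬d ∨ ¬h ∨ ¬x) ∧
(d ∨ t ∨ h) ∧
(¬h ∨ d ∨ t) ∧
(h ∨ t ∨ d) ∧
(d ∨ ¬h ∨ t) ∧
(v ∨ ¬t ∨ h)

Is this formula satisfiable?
No

No, the formula is not satisfiable.

No assignment of truth values to the variables can make all 25 clauses true simultaneously.

The formula is UNSAT (unsatisfiable).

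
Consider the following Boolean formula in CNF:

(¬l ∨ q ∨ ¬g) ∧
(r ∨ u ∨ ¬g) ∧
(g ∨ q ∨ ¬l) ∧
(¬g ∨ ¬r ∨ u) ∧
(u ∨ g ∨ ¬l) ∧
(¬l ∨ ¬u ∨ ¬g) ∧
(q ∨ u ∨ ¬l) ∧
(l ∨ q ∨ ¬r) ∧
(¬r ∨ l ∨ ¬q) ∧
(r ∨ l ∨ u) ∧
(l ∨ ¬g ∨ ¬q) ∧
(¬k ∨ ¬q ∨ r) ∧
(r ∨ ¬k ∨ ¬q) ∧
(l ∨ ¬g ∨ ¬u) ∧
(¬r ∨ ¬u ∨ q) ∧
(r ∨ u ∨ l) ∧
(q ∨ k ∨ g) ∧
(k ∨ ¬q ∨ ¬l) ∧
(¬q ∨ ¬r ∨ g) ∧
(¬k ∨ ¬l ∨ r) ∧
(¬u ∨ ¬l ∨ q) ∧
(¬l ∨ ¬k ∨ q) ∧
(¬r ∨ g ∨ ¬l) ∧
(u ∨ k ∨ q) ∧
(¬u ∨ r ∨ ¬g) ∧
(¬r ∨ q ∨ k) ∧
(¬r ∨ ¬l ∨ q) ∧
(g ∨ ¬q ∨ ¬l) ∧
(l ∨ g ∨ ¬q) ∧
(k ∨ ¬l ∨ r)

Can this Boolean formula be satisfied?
Yes

Yes, the formula is satisfiable.

One satisfying assignment is: l=False, q=False, k=True, r=False, u=True, g=False

Verification: With this assignment, all 30 clauses evaluate to true.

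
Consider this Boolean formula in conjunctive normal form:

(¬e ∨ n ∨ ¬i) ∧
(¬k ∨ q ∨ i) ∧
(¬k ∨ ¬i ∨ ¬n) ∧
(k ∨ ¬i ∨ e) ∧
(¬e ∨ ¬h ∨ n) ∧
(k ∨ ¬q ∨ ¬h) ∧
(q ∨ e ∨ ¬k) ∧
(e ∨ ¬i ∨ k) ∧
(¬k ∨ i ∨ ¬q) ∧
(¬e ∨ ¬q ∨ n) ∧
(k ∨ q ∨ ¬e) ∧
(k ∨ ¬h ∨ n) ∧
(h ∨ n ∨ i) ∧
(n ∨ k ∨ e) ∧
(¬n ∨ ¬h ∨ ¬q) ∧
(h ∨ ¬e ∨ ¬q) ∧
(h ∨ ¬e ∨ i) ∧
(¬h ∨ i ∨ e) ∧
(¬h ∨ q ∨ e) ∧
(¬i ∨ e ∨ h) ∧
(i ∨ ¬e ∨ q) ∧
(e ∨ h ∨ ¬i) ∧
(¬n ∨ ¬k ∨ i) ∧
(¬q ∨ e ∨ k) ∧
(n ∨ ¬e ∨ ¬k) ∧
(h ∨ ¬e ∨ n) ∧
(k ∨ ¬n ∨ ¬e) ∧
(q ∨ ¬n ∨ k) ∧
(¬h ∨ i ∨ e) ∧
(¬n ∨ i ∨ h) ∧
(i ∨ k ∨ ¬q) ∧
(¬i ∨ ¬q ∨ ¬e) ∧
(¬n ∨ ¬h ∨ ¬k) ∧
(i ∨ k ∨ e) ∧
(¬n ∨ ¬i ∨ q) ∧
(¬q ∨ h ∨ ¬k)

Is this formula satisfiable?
Yes

Yes, the formula is satisfiable.

One satisfying assignment is: n=False, k=True, q=True, h=True, e=False, i=True

Verification: With this assignment, all 36 clauses evaluate to true.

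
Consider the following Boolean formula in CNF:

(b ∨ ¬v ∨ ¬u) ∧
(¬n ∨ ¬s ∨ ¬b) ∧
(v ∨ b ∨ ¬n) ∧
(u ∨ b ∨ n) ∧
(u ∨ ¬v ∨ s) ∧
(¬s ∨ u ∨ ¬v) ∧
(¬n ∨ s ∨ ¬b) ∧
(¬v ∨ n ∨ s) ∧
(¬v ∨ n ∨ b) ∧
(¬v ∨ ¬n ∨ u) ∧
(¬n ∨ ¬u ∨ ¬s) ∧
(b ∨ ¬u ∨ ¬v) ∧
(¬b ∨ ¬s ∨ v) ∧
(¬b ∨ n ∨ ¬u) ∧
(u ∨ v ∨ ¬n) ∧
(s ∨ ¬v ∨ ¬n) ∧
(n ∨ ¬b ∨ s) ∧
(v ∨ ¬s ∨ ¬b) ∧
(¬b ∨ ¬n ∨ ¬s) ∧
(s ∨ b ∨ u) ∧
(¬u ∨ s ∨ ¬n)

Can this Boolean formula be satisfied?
Yes

Yes, the formula is satisfiable.

One satisfying assignment is: s=False, b=False, n=False, v=False, u=True

Verification: With this assignment, all 21 clauses evaluate to true.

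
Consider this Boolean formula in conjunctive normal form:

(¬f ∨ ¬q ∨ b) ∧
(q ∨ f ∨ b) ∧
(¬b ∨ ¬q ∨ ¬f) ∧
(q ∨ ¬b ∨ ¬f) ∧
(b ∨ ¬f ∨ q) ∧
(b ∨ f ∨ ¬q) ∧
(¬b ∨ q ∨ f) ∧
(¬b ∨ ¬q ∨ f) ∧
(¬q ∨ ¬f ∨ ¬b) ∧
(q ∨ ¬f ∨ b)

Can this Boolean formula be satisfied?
No

No, the formula is not satisfiable.

No assignment of truth values to the variables can make all 10 clauses true simultaneously.

The formula is UNSAT (unsatisfiable).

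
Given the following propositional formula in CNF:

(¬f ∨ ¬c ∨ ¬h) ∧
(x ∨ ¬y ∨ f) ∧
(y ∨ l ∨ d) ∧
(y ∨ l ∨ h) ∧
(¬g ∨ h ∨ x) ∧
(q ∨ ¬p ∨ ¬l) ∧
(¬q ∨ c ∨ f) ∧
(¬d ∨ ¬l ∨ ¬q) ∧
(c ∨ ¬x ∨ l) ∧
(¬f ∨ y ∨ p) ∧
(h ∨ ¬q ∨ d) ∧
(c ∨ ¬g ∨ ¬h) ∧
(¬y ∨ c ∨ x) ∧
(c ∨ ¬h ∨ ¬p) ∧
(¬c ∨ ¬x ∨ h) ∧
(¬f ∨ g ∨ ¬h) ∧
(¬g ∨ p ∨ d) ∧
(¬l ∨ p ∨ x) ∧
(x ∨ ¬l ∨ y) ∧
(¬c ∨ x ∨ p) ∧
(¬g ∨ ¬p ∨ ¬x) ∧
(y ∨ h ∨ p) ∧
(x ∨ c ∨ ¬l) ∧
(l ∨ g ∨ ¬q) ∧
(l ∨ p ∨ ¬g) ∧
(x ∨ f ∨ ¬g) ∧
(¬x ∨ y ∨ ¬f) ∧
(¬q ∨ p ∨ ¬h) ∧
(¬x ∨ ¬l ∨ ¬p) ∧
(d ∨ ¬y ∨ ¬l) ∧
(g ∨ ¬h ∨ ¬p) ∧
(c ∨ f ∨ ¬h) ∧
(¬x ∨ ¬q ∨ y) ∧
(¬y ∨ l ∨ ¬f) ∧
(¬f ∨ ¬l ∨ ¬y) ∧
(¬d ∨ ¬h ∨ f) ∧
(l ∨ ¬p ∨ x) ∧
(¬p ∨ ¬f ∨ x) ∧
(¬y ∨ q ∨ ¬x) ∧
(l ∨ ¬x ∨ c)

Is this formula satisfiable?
Yes

Yes, the formula is satisfiable.

One satisfying assignment is: g=False, y=False, f=False, q=False, c=True, h=True, p=False, d=False, x=True, l=True

Verification: With this assignment, all 40 clauses evaluate to true.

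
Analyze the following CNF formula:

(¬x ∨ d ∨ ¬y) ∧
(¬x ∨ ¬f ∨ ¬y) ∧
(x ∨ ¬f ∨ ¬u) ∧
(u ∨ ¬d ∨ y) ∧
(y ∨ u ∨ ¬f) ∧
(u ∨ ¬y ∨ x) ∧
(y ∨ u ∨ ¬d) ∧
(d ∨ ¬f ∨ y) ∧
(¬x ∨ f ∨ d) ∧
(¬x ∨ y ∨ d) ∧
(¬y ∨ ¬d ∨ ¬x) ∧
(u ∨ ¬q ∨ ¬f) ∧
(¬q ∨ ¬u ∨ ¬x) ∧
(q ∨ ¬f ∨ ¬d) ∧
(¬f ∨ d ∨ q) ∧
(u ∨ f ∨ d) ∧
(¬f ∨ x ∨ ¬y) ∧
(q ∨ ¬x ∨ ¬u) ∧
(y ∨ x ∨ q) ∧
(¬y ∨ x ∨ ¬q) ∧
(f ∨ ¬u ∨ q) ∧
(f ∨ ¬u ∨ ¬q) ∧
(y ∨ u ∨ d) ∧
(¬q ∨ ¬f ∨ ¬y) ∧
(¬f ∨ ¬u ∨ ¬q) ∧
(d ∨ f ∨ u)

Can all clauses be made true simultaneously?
No

No, the formula is not satisfiable.

No assignment of truth values to the variables can make all 26 clauses true simultaneously.

The formula is UNSAT (unsatisfiable).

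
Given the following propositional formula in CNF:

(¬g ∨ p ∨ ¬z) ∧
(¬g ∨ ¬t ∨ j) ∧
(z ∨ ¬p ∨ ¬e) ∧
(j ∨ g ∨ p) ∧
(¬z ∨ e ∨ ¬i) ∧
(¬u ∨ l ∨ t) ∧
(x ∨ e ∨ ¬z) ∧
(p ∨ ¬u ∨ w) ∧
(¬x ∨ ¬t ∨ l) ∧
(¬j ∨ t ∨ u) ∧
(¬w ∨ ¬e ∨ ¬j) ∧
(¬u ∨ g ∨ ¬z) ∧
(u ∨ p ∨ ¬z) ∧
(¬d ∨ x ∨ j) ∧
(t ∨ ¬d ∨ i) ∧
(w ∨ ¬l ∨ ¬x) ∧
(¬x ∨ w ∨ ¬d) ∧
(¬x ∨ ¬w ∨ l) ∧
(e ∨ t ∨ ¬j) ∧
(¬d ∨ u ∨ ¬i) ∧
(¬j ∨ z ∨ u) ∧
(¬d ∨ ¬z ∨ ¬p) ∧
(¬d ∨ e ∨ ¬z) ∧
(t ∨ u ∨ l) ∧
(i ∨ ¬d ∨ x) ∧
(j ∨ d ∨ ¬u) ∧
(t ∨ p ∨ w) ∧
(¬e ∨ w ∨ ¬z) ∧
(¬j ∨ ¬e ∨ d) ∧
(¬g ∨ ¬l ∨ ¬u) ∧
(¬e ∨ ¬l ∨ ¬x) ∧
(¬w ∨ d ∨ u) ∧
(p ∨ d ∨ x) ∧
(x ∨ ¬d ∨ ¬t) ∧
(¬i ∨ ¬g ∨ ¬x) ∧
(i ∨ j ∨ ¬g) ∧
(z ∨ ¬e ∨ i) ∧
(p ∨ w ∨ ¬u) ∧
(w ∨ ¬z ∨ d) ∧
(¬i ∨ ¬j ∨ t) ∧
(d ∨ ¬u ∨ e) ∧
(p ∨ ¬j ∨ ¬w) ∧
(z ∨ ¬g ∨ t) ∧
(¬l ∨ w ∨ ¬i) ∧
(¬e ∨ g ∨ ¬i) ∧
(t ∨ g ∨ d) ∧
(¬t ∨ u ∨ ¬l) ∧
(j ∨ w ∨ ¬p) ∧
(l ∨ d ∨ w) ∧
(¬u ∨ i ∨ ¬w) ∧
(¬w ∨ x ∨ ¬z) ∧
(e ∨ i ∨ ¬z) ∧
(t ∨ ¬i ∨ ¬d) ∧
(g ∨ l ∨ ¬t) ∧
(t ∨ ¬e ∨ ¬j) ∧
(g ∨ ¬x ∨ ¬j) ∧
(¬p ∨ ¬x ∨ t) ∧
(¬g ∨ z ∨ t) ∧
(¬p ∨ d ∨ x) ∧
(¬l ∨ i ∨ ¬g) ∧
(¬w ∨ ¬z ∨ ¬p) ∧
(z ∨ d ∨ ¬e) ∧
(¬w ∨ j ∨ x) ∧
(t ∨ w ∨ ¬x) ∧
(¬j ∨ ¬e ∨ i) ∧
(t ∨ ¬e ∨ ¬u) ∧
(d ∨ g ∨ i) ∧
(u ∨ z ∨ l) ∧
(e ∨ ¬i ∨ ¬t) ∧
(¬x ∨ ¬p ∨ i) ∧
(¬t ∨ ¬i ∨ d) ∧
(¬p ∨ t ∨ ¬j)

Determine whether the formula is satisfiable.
No

No, the formula is not satisfiable.

No assignment of truth values to the variables can make all 72 clauses true simultaneously.

The formula is UNSAT (unsatisfiable).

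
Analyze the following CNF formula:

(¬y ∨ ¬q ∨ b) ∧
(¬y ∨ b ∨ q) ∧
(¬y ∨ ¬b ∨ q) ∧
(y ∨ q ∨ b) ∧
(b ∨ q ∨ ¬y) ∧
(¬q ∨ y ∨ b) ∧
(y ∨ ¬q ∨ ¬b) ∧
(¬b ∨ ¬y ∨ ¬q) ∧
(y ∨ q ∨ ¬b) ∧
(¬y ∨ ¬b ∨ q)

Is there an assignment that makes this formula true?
No

No, the formula is not satisfiable.

No assignment of truth values to the variables can make all 10 clauses true simultaneously.

The formula is UNSAT (unsatisfiable).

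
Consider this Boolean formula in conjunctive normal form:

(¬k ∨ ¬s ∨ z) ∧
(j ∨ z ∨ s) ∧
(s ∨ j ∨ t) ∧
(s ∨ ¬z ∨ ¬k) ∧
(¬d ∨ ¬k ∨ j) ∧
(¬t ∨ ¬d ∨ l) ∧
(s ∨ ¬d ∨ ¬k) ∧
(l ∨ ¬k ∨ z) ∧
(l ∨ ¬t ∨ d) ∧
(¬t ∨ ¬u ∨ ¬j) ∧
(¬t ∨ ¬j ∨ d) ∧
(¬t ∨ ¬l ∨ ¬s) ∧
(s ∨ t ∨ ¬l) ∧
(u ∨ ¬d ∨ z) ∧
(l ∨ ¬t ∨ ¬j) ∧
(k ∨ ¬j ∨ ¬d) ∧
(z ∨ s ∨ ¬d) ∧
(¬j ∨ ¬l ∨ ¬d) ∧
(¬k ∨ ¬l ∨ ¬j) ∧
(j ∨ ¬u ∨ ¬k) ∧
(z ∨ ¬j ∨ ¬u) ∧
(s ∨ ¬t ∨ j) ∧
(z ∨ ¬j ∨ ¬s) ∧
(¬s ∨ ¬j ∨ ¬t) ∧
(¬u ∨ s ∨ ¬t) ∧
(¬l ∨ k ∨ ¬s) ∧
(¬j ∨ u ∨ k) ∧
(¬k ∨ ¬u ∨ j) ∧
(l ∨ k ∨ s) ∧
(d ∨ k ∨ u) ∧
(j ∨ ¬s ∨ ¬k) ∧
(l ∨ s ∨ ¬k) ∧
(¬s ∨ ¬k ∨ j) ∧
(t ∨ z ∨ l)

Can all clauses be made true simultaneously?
Yes

Yes, the formula is satisfiable.

One satisfying assignment is: d=False, j=True, k=True, t=False, z=True, s=True, l=False, u=False

Verification: With this assignment, all 34 clauses evaluate to true.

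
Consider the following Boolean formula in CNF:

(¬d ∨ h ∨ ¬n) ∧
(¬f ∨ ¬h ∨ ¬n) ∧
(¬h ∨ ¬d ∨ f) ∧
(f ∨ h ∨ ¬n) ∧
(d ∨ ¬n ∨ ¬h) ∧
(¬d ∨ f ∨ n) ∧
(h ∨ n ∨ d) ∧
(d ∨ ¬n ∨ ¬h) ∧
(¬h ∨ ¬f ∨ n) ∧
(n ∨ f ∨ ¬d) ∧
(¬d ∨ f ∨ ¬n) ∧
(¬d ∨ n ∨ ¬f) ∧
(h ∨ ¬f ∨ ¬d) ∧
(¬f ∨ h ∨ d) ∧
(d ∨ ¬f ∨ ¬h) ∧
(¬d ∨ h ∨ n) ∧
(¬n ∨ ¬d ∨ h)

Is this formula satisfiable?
Yes

Yes, the formula is satisfiable.

One satisfying assignment is: d=False, n=False, h=True, f=False

Verification: With this assignment, all 17 clauses evaluate to true.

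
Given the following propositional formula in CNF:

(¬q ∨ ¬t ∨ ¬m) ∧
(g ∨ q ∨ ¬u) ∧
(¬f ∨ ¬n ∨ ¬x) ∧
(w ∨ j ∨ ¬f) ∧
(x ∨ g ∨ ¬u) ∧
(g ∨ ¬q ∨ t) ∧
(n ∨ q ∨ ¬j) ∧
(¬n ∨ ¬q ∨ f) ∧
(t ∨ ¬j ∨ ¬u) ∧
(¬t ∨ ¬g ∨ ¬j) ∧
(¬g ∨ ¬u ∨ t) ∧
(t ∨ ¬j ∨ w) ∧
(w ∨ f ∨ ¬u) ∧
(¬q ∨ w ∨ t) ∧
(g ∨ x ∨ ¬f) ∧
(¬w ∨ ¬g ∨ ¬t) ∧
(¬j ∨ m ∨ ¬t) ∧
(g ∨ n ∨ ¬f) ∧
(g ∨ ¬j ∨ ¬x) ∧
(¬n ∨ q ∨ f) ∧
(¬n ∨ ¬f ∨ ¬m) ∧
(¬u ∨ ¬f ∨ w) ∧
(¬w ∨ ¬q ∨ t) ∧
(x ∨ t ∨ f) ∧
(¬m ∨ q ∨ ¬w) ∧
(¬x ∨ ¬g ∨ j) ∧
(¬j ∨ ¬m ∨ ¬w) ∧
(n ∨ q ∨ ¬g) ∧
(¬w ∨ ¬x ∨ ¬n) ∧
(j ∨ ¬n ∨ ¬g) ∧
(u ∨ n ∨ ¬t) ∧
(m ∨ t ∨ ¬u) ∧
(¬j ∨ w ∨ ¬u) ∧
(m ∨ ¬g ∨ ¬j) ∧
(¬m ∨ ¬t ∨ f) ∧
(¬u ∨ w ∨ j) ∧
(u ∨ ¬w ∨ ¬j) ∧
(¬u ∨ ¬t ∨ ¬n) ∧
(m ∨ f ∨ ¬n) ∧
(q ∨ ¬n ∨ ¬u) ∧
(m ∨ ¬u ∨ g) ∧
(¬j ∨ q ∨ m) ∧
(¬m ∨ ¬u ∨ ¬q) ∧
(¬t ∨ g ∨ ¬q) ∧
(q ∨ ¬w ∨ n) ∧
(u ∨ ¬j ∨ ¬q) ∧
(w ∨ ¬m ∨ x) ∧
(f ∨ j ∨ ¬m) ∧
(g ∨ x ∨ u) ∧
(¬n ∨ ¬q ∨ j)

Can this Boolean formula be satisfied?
Yes

Yes, the formula is satisfiable.

One satisfying assignment is: m=False, x=True, n=False, u=False, w=False, t=False, g=False, j=False, f=False, q=False

Verification: With this assignment, all 50 clauses evaluate to true.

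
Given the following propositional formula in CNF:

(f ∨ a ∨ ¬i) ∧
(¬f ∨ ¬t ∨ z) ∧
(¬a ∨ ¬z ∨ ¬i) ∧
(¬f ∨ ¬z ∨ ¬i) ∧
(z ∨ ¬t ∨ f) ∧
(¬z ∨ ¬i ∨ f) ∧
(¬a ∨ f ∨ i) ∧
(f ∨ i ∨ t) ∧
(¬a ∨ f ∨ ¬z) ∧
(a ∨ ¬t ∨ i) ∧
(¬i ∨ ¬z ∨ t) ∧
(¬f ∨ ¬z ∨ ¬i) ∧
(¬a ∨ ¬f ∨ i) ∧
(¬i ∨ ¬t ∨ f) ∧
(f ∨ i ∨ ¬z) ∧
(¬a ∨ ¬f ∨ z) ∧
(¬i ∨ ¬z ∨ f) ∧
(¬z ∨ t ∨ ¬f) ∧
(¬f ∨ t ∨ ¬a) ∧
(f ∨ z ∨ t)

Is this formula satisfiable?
Yes

Yes, the formula is satisfiable.

One satisfying assignment is: i=False, t=False, f=True, z=False, a=False

Verification: With this assignment, all 20 clauses evaluate to true.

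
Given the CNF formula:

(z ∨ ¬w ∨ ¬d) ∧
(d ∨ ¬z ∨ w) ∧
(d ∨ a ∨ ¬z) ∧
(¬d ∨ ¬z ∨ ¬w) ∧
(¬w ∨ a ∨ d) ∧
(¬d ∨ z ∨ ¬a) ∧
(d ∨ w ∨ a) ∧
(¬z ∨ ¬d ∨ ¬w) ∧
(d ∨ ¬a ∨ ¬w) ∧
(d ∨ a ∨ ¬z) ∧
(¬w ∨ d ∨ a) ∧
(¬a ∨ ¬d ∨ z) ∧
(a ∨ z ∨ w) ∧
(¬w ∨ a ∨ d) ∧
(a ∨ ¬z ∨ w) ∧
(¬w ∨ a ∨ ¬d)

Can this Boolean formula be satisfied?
Yes

Yes, the formula is satisfiable.

One satisfying assignment is: z=False, a=True, d=False, w=False

Verification: With this assignment, all 16 clauses evaluate to true.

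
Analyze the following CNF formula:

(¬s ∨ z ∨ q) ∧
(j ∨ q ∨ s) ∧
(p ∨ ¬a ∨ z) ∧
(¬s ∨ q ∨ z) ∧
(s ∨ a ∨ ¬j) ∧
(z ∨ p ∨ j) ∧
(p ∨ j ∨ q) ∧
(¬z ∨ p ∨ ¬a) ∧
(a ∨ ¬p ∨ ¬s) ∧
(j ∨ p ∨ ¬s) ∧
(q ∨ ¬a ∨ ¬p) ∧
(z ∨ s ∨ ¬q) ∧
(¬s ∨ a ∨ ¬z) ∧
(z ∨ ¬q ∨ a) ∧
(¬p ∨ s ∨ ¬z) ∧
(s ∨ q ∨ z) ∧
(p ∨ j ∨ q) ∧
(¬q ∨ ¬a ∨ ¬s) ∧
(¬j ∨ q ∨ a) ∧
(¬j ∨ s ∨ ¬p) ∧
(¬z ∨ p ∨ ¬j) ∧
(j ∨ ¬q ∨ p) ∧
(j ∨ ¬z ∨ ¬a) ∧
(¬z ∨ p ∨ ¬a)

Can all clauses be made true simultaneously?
No

No, the formula is not satisfiable.

No assignment of truth values to the variables can make all 24 clauses true simultaneously.

The formula is UNSAT (unsatisfiable).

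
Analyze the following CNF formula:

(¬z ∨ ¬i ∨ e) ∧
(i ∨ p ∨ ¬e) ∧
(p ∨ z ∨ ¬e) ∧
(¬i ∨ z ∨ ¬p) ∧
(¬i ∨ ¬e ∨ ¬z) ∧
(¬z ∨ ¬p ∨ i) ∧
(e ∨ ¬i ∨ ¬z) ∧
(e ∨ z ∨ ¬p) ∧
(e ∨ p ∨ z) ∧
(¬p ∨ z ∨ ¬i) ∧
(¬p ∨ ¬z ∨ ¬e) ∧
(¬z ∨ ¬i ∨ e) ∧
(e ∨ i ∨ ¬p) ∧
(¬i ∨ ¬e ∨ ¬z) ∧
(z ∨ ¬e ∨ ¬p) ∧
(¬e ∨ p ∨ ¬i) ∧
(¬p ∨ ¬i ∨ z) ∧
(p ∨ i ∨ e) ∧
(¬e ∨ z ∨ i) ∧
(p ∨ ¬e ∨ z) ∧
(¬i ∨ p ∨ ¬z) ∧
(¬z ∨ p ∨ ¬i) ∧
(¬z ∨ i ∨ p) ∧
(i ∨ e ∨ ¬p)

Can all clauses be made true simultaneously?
No

No, the formula is not satisfiable.

No assignment of truth values to the variables can make all 24 clauses true simultaneously.

The formula is UNSAT (unsatisfiable).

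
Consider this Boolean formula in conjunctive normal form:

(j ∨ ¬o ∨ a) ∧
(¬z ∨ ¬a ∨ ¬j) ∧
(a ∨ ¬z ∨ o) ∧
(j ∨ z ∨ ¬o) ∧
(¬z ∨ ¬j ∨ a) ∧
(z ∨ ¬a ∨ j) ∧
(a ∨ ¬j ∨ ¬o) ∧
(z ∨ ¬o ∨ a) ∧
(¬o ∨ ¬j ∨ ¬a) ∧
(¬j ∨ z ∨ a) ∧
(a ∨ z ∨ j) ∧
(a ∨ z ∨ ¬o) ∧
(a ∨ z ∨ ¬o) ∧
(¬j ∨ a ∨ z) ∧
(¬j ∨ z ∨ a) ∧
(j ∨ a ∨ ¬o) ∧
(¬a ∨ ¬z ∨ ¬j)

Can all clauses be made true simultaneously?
Yes

Yes, the formula is satisfiable.

One satisfying assignment is: z=False, o=False, a=True, j=True

Verification: With this assignment, all 17 clauses evaluate to true.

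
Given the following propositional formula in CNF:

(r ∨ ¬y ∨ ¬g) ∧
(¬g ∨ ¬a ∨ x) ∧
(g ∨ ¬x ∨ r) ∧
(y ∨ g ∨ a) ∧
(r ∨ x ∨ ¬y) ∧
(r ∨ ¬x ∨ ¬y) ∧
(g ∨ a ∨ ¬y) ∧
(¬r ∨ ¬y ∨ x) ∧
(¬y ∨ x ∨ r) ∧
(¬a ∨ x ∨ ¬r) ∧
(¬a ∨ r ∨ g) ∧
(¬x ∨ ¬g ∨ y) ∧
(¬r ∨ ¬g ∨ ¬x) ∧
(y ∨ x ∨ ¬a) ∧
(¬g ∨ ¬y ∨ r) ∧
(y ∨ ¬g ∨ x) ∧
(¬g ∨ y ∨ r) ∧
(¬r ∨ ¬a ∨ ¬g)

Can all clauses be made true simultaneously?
Yes

Yes, the formula is satisfiable.

One satisfying assignment is: x=True, r=True, g=False, y=False, a=True

Verification: With this assignment, all 18 clauses evaluate to true.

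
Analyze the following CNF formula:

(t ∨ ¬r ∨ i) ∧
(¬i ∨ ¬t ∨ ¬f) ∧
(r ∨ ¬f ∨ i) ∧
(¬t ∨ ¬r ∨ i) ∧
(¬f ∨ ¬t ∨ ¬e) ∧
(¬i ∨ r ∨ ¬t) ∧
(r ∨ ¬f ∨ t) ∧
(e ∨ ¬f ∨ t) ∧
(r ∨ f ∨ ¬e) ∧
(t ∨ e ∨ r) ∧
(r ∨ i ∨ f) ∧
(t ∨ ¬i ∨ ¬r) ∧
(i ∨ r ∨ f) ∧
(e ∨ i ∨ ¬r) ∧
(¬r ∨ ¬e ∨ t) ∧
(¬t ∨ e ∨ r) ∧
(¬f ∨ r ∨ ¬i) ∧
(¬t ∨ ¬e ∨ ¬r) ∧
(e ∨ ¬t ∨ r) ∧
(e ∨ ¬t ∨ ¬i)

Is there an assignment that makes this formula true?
No

No, the formula is not satisfiable.

No assignment of truth values to the variables can make all 20 clauses true simultaneously.

The formula is UNSAT (unsatisfiable).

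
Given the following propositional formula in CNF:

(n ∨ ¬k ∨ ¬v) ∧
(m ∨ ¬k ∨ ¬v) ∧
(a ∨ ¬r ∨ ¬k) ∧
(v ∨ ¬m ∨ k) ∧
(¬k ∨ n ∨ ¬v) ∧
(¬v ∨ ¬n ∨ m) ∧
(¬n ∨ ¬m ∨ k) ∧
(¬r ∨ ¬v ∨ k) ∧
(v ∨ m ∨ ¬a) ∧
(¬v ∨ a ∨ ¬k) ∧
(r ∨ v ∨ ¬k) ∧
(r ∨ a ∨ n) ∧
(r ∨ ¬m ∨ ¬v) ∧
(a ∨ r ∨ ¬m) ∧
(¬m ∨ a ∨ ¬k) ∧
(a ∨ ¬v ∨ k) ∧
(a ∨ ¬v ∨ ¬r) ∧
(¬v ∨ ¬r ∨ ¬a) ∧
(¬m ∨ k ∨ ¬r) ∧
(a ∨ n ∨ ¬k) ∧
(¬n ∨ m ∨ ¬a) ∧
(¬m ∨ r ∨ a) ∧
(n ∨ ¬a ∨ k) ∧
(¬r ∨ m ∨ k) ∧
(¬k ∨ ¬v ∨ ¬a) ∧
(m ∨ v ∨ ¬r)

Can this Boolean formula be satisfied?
Yes

Yes, the formula is satisfiable.

One satisfying assignment is: n=True, r=False, k=False, v=False, a=False, m=False

Verification: With this assignment, all 26 clauses evaluate to true.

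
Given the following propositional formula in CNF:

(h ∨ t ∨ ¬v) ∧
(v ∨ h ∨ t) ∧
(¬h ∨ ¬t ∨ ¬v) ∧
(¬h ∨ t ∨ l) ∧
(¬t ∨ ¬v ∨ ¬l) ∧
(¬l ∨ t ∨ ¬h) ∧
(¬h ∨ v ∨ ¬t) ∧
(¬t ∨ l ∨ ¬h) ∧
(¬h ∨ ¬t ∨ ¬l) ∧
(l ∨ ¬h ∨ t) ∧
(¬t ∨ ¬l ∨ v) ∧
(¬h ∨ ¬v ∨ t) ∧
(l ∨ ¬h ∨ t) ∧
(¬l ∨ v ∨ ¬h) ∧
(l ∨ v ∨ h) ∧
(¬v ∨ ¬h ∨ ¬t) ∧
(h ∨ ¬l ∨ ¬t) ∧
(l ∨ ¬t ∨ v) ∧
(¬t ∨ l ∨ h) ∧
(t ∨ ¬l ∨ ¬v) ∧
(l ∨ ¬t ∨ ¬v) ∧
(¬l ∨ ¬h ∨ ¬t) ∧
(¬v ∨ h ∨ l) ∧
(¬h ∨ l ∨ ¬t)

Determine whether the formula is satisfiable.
No

No, the formula is not satisfiable.

No assignment of truth values to the variables can make all 24 clauses true simultaneously.

The formula is UNSAT (unsatisfiable).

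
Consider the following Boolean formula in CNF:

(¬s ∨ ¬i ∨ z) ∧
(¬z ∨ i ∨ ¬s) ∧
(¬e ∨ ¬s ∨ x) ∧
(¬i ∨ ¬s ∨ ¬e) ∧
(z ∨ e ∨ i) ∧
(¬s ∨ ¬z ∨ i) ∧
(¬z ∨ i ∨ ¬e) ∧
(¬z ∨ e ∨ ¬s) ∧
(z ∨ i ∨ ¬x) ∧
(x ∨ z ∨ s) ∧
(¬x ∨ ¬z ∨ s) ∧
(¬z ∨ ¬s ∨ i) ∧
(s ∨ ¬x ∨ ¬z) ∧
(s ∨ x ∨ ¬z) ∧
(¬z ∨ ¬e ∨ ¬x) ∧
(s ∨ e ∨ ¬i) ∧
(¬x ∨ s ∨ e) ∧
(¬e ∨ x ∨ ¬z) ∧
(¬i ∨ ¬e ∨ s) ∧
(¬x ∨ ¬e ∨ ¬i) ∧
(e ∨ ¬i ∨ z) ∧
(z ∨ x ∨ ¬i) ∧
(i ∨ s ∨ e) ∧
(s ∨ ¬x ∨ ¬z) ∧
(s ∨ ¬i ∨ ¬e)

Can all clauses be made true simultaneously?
No

No, the formula is not satisfiable.

No assignment of truth values to the variables can make all 25 clauses true simultaneously.

The formula is UNSAT (unsatisfiable).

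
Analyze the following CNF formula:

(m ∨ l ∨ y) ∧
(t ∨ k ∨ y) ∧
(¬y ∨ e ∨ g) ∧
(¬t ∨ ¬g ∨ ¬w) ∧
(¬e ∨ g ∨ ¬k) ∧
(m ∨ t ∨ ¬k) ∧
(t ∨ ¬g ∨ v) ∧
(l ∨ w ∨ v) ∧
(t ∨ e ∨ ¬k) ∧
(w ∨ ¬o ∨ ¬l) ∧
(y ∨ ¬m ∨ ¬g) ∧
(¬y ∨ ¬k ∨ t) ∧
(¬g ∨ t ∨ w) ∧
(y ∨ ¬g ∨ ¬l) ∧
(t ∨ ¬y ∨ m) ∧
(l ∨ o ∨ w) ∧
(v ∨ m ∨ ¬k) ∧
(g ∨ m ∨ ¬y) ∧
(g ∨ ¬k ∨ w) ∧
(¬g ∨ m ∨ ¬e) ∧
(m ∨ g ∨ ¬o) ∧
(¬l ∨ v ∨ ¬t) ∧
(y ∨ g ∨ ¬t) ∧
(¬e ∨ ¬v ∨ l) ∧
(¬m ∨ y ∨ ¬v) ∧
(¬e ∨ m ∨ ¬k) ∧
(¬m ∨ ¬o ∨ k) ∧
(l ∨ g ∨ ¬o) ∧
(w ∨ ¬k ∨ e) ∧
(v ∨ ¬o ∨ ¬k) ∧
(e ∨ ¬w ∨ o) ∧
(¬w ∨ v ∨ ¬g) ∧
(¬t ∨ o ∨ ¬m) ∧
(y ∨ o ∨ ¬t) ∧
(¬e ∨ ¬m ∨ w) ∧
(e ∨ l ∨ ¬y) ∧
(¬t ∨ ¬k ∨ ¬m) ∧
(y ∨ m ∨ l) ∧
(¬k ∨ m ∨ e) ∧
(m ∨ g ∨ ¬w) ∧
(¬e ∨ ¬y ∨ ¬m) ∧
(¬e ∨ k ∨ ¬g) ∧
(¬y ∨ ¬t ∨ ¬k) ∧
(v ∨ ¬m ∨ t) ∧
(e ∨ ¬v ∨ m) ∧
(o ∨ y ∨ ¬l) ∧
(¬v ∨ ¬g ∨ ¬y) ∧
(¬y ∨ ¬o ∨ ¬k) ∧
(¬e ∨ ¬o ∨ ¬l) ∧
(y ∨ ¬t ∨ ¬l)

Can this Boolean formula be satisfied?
No

No, the formula is not satisfiable.

No assignment of truth values to the variables can make all 50 clauses true simultaneously.

The formula is UNSAT (unsatisfiable).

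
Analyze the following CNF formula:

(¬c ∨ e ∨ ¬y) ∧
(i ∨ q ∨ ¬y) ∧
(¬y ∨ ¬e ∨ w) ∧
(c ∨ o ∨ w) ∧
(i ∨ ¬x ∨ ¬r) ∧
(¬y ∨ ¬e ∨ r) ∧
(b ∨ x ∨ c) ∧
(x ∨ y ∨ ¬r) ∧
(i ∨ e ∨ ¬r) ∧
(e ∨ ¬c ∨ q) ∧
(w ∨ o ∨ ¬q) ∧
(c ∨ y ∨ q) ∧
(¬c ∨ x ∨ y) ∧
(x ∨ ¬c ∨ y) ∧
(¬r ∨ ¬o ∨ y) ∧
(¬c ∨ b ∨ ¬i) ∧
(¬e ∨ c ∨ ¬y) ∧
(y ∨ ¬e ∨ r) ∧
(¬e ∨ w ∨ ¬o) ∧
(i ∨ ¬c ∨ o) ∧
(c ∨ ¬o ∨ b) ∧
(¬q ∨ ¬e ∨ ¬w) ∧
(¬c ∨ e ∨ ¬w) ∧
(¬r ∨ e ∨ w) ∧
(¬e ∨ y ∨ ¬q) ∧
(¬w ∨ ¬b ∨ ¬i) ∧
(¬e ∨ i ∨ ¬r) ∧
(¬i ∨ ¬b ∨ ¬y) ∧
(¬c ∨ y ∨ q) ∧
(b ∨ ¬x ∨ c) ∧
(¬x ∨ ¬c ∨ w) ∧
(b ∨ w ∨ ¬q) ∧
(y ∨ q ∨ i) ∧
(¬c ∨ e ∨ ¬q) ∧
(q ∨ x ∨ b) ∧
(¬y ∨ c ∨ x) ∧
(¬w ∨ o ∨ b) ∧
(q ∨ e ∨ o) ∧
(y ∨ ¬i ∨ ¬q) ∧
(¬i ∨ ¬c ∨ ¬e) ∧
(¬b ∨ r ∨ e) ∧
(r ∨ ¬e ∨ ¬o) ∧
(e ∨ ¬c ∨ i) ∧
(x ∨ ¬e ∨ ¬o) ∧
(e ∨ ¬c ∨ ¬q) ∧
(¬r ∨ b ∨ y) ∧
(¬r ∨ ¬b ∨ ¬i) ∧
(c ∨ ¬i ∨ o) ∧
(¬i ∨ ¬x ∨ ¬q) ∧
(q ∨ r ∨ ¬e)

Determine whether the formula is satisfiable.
No

No, the formula is not satisfiable.

No assignment of truth values to the variables can make all 50 clauses true simultaneously.

The formula is UNSAT (unsatisfiable).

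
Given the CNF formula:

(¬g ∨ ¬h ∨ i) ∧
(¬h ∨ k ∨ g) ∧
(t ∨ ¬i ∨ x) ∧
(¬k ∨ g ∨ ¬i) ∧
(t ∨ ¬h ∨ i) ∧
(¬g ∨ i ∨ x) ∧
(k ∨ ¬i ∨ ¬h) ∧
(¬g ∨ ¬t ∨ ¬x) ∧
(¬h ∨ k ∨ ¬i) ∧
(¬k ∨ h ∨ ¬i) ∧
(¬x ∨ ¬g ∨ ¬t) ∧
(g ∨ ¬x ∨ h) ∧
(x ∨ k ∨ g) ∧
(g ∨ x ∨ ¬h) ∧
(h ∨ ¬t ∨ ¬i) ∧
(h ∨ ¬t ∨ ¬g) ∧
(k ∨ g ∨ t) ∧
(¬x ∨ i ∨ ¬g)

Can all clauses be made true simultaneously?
Yes

Yes, the formula is satisfiable.

One satisfying assignment is: h=False, g=False, x=False, t=False, k=True, i=False

Verification: With this assignment, all 18 clauses evaluate to true.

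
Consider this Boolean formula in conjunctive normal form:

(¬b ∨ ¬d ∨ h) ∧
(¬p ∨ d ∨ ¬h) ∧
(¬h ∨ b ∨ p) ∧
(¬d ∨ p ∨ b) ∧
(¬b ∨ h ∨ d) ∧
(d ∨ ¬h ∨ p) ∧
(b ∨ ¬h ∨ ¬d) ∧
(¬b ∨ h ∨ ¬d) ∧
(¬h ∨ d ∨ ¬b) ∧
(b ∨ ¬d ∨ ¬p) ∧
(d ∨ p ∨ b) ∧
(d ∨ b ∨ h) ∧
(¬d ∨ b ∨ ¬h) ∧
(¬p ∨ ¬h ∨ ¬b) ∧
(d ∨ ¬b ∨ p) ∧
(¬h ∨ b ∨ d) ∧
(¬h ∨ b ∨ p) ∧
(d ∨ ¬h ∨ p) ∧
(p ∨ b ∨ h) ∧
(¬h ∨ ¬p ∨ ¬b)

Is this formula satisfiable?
Yes

Yes, the formula is satisfiable.

One satisfying assignment is: d=True, h=True, b=True, p=False

Verification: With this assignment, all 20 clauses evaluate to true.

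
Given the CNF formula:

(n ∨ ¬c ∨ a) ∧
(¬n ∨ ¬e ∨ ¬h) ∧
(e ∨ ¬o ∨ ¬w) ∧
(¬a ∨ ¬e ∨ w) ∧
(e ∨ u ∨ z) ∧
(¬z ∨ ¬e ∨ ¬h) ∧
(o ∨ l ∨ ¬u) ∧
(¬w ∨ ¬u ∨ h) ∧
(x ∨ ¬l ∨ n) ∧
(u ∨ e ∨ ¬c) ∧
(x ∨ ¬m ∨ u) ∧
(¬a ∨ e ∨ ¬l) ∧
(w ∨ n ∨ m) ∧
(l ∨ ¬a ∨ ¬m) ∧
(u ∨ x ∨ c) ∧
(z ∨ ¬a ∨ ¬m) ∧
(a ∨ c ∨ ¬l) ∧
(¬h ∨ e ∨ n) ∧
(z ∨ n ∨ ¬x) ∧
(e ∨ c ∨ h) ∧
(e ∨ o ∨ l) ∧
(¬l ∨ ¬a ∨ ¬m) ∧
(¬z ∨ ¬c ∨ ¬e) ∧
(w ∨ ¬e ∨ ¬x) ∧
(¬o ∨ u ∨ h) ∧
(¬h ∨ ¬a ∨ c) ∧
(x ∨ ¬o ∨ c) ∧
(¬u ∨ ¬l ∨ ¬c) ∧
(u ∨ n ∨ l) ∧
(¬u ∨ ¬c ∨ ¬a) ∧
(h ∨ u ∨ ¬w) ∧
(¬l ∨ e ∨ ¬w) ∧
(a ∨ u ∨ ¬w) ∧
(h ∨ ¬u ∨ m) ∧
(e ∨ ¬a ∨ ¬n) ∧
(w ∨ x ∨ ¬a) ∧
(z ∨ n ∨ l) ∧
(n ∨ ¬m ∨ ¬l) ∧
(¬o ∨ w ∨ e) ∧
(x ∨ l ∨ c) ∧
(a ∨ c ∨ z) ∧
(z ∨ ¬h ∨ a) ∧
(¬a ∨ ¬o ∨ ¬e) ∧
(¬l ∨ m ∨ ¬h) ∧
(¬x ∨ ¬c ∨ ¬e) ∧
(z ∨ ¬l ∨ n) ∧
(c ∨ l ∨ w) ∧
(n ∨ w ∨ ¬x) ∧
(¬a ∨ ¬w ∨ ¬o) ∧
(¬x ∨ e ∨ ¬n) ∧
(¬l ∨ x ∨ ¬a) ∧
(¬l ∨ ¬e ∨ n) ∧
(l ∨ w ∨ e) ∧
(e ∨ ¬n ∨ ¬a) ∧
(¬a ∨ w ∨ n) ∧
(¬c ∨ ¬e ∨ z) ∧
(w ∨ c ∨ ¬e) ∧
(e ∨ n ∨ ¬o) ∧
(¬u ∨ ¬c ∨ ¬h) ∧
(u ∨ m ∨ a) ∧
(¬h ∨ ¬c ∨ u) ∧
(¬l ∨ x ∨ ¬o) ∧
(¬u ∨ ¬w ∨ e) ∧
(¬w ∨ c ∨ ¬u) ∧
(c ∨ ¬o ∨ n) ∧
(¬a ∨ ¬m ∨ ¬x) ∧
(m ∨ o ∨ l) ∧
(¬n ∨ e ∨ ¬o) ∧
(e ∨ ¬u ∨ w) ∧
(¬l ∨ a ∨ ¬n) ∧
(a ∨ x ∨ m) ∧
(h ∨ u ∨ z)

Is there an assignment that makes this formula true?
No

No, the formula is not satisfiable.

No assignment of truth values to the variables can make all 72 clauses true simultaneously.

The formula is UNSAT (unsatisfiable).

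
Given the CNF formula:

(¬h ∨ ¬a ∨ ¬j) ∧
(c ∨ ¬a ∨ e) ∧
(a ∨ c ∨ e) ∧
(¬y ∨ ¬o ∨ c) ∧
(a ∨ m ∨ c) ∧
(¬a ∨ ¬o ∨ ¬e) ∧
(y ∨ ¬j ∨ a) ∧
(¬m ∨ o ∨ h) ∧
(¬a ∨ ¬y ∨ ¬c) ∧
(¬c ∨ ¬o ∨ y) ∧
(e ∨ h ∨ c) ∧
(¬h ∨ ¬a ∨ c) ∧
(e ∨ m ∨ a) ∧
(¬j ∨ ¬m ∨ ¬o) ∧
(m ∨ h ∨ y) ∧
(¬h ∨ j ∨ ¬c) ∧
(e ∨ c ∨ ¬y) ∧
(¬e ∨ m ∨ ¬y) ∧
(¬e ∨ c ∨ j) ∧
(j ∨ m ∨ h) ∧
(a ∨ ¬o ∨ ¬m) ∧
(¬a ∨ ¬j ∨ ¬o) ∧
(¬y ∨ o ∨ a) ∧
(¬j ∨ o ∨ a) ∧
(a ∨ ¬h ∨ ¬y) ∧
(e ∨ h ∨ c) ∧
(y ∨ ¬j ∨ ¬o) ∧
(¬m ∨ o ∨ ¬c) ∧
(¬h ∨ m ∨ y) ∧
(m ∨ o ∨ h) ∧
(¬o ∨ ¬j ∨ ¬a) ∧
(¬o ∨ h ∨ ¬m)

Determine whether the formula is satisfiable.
No

No, the formula is not satisfiable.

No assignment of truth values to the variables can make all 32 clauses true simultaneously.

The formula is UNSAT (unsatisfiable).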